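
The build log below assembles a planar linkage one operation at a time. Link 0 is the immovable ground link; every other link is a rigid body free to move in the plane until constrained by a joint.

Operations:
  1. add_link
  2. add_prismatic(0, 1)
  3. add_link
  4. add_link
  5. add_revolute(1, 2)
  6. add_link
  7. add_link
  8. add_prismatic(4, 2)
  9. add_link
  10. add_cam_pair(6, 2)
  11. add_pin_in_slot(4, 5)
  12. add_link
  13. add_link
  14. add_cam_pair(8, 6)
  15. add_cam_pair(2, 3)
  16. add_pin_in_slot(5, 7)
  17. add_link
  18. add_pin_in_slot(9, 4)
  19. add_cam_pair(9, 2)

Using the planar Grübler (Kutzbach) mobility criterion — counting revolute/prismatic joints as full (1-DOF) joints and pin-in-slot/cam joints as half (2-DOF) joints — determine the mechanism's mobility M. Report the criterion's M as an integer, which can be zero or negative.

L=1 J1=0 J2=0
add link → L=2 J1=0 J2=0
P@0,1 dof=1 J1 → L=2 J1=1 J2=0
add link → L=3 J1=1 J2=0
add link → L=4 J1=1 J2=0
R@1,2 dof=1 J1 → L=4 J1=2 J2=0
add link → L=5 J1=2 J2=0
add link → L=6 J1=2 J2=0
P@4,2 dof=1 J1 → L=6 J1=3 J2=0
add link → L=7 J1=3 J2=0
C@6,2 dof=2 J2 → L=7 J1=3 J2=1
PS@4,5 dof=2 J2 → L=7 J1=3 J2=2
add link → L=8 J1=3 J2=2
add link → L=9 J1=3 J2=2
C@8,6 dof=2 J2 → L=9 J1=3 J2=3
C@2,3 dof=2 J2 → L=9 J1=3 J2=4
PS@5,7 dof=2 J2 → L=9 J1=3 J2=5
add link → L=10 J1=3 J2=5
PS@9,4 dof=2 J2 → L=10 J1=3 J2=6
C@9,2 dof=2 J2 → L=10 J1=3 J2=7
M=3(L−1)−2J1−J2=3·9−2·3−7=14

M = 14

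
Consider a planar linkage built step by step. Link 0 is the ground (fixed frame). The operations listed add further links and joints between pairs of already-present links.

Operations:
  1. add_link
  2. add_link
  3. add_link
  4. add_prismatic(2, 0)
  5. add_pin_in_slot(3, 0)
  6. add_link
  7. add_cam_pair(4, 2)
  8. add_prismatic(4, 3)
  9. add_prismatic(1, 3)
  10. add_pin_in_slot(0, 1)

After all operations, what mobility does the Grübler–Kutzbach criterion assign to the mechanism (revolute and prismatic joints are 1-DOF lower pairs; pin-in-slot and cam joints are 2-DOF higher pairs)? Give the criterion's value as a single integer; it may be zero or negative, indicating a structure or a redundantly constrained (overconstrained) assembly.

M = 3

(L,J1,J2)=(1,0,0); link0 fixed
link1: (2,0,0)
link2: (3,0,0)
link3: (4,0,0)
P 2-0 [J1]: (4,1,0)
PS 3-0 [J2]: (4,1,1)
link4: (5,1,1)
C 4-2 [J2]: (5,1,2)
P 4-3 [J1]: (5,2,2)
P 1-3 [J1]: (5,3,2)
PS 0-1 [J2]: (5,3,3)
Grübler: 3·4 − 2·3 − 3 = 3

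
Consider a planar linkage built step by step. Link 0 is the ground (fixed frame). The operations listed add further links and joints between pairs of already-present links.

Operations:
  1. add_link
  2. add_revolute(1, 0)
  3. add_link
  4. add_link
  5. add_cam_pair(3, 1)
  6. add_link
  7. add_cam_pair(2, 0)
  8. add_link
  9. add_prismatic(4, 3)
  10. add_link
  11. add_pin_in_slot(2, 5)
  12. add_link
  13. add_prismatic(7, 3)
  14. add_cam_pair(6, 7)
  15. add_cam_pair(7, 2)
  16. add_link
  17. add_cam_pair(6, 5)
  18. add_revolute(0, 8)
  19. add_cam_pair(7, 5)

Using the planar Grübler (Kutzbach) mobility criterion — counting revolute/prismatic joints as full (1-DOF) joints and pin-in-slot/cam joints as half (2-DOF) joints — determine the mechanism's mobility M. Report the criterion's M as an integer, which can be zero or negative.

M = 9

L=1 J1=0 J2=0
add link → L=2 J1=0 J2=0
R@1,0 dof=1 J1 → L=2 J1=1 J2=0
add link → L=3 J1=1 J2=0
add link → L=4 J1=1 J2=0
C@3,1 dof=2 J2 → L=4 J1=1 J2=1
add link → L=5 J1=1 J2=1
C@2,0 dof=2 J2 → L=5 J1=1 J2=2
add link → L=6 J1=1 J2=2
P@4,3 dof=1 J1 → L=6 J1=2 J2=2
add link → L=7 J1=2 J2=2
PS@2,5 dof=2 J2 → L=7 J1=2 J2=3
add link → L=8 J1=2 J2=3
P@7,3 dof=1 J1 → L=8 J1=3 J2=3
C@6,7 dof=2 J2 → L=8 J1=3 J2=4
C@7,2 dof=2 J2 → L=8 J1=3 J2=5
add link → L=9 J1=3 J2=5
C@6,5 dof=2 J2 → L=9 J1=3 J2=6
R@0,8 dof=1 J1 → L=9 J1=4 J2=6
C@7,5 dof=2 J2 → L=9 J1=4 J2=7
M=3(L−1)−2J1−J2=3·8−2·4−7=9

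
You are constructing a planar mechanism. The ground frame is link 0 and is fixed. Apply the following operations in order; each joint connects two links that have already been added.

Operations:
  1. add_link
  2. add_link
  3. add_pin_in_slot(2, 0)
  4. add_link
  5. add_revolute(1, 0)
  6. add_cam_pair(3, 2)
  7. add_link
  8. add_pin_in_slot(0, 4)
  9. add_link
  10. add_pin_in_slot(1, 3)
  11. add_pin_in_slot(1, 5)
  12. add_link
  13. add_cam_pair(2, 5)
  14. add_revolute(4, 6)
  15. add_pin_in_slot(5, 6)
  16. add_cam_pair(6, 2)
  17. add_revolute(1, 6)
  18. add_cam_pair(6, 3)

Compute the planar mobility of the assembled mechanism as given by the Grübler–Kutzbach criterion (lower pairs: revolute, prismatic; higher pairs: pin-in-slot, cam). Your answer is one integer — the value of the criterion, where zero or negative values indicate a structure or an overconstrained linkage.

link 0 = ground. State L|J1|J2 = 1|0|0
+link1  2|0|0
+link2  3|0|0
PS(2,0) f=2→J2  3|0|1
+link3  4|0|1
R(1,0) f=1→J1  4|1|1
C(3,2) f=2→J2  4|1|2
+link4  5|1|2
PS(0,4) f=2→J2  5|1|3
+link5  6|1|3
PS(1,3) f=2→J2  6|1|4
PS(1,5) f=2→J2  6|1|5
+link6  7|1|5
C(2,5) f=2→J2  7|1|6
R(4,6) f=1→J1  7|2|6
PS(5,6) f=2→J2  7|2|7
C(6,2) f=2→J2  7|2|8
R(1,6) f=1→J1  7|3|8
C(6,3) f=2→J2  7|3|9
M = 3(7−1)−2·3−9 = 18−6−9 = 3

M = 3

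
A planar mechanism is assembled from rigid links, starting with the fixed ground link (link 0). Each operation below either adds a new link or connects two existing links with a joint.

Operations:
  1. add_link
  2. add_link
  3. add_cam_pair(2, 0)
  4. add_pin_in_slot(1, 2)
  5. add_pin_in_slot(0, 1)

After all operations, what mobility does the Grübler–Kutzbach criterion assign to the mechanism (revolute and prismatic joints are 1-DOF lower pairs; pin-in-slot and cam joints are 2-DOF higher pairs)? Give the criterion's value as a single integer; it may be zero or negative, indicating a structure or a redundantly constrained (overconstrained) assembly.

M = 3

L=1 J1=0 J2=0
add link → L=2 J1=0 J2=0
add link → L=3 J1=0 J2=0
C@2,0 dof=2 J2 → L=3 J1=0 J2=1
PS@1,2 dof=2 J2 → L=3 J1=0 J2=2
PS@0,1 dof=2 J2 → L=3 J1=0 J2=3
M=3(L−1)−2J1−J2=3·2−2·0−3=3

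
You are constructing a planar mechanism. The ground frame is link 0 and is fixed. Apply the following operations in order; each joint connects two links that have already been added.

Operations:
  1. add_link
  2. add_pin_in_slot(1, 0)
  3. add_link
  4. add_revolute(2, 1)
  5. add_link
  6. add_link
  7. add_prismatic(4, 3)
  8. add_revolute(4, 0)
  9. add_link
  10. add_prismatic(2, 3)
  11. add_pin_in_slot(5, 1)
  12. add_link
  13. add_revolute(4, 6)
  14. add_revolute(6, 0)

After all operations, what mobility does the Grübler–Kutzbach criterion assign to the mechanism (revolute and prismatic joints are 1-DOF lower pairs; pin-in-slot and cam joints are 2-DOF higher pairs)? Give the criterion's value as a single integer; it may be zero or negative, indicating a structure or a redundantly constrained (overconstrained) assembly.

M = 4

L=1 J1=0 J2=0
add link → L=2 J1=0 J2=0
PS@1,0 dof=2 J2 → L=2 J1=0 J2=1
add link → L=3 J1=0 J2=1
R@2,1 dof=1 J1 → L=3 J1=1 J2=1
add link → L=4 J1=1 J2=1
add link → L=5 J1=1 J2=1
P@4,3 dof=1 J1 → L=5 J1=2 J2=1
R@4,0 dof=1 J1 → L=5 J1=3 J2=1
add link → L=6 J1=3 J2=1
P@2,3 dof=1 J1 → L=6 J1=4 J2=1
PS@5,1 dof=2 J2 → L=6 J1=4 J2=2
add link → L=7 J1=4 J2=2
R@4,6 dof=1 J1 → L=7 J1=5 J2=2
R@6,0 dof=1 J1 → L=7 J1=6 J2=2
M=3(L−1)−2J1−J2=3·6−2·6−2=4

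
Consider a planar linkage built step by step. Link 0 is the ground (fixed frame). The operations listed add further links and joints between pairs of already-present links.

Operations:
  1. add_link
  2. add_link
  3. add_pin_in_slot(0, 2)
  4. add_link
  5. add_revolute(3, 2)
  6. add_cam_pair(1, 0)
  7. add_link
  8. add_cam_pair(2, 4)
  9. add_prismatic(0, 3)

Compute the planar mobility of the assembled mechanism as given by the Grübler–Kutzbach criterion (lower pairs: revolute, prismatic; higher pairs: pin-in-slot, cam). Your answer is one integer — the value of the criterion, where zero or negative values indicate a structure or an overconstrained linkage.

link 0 = ground. State L|J1|J2 = 1|0|0
+link1  2|0|0
+link2  3|0|0
PS(0,2) f=2→J2  3|0|1
+link3  4|0|1
R(3,2) f=1→J1  4|1|1
C(1,0) f=2→J2  4|1|2
+link4  5|1|2
C(2,4) f=2→J2  5|1|3
P(0,3) f=1→J1  5|2|3
M = 3(5−1)−2·2−3 = 12−4−3 = 5

M = 5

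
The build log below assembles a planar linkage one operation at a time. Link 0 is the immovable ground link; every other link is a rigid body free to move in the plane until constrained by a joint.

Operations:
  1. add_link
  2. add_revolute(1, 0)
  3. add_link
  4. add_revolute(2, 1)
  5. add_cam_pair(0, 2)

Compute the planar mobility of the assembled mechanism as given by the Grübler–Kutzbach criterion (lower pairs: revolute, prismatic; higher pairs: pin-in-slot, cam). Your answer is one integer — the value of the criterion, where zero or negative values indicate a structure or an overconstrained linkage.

[1;0;0] (link 0 is ground)
L+ [2;0;0]
R(1,0)∈J1 [2;1;0]
L+ [3;1;0]
R(2,1)∈J1 [3;2;0]
C(0,2)∈J2 [3;2;1]
mobility = 6 − 4 − 1 = 1

M = 1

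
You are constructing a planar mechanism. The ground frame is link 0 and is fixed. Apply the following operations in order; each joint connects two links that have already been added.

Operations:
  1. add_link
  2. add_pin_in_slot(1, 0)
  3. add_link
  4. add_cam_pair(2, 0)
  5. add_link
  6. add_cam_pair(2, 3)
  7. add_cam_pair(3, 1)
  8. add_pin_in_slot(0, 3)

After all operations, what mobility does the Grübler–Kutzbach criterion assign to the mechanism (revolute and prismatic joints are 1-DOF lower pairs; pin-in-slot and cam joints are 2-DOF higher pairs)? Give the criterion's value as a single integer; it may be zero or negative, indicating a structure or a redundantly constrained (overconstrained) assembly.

ground; <1,0,0>
#1 <2,0,0>
PS:1↔0 J2 <2,0,1>
#2 <3,0,1>
C:2↔0 J2 <3,0,2>
#3 <4,0,2>
C:2↔3 J2 <4,0,3>
C:3↔1 J2 <4,0,4>
PS:0↔3 J2 <4,0,5>
3×3 − 2×0 − 1×5 = 4

M = 4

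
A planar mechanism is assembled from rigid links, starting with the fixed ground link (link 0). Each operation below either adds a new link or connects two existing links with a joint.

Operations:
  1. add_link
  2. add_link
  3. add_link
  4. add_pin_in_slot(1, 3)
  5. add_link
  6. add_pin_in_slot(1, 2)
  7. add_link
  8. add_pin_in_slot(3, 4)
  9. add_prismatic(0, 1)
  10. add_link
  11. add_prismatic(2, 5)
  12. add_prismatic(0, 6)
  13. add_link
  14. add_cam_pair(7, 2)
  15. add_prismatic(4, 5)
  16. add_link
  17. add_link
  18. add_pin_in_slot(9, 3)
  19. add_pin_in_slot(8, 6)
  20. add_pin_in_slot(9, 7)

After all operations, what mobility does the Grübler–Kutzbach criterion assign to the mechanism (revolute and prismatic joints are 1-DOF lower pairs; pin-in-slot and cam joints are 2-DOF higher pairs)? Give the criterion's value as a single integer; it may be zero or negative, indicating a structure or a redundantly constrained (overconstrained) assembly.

L=1 J1=0 J2=0
add link → L=2 J1=0 J2=0
add link → L=3 J1=0 J2=0
add link → L=4 J1=0 J2=0
PS@1,3 dof=2 J2 → L=4 J1=0 J2=1
add link → L=5 J1=0 J2=1
PS@1,2 dof=2 J2 → L=5 J1=0 J2=2
add link → L=6 J1=0 J2=2
PS@3,4 dof=2 J2 → L=6 J1=0 J2=3
P@0,1 dof=1 J1 → L=6 J1=1 J2=3
add link → L=7 J1=1 J2=3
P@2,5 dof=1 J1 → L=7 J1=2 J2=3
P@0,6 dof=1 J1 → L=7 J1=3 J2=3
add link → L=8 J1=3 J2=3
C@7,2 dof=2 J2 → L=8 J1=3 J2=4
P@4,5 dof=1 J1 → L=8 J1=4 J2=4
add link → L=9 J1=4 J2=4
add link → L=10 J1=4 J2=4
PS@9,3 dof=2 J2 → L=10 J1=4 J2=5
PS@8,6 dof=2 J2 → L=10 J1=4 J2=6
PS@9,7 dof=2 J2 → L=10 J1=4 J2=7
M=3(L−1)−2J1−J2=3·9−2·4−7=12

M = 12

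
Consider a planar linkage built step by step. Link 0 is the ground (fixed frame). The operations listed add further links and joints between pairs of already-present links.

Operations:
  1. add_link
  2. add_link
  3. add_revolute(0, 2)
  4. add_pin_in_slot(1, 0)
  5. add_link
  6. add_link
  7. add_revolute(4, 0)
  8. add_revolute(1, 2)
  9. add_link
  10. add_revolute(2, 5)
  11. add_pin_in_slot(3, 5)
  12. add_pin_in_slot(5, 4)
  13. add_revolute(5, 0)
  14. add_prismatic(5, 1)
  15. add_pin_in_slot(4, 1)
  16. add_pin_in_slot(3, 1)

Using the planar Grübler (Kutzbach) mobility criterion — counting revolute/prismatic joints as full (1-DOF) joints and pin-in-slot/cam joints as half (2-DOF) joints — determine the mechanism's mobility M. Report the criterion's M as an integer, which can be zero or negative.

L=1 J1=0 J2=0
add link → L=2 J1=0 J2=0
add link → L=3 J1=0 J2=0
R@0,2 dof=1 J1 → L=3 J1=1 J2=0
PS@1,0 dof=2 J2 → L=3 J1=1 J2=1
add link → L=4 J1=1 J2=1
add link → L=5 J1=1 J2=1
R@4,0 dof=1 J1 → L=5 J1=2 J2=1
R@1,2 dof=1 J1 → L=5 J1=3 J2=1
add link → L=6 J1=3 J2=1
R@2,5 dof=1 J1 → L=6 J1=4 J2=1
PS@3,5 dof=2 J2 → L=6 J1=4 J2=2
PS@5,4 dof=2 J2 → L=6 J1=4 J2=3
R@5,0 dof=1 J1 → L=6 J1=5 J2=3
P@5,1 dof=1 J1 → L=6 J1=6 J2=3
PS@4,1 dof=2 J2 → L=6 J1=6 J2=4
PS@3,1 dof=2 J2 → L=6 J1=6 J2=5
M=3(L−1)−2J1−J2=3·5−2·6−5=-2

M = -2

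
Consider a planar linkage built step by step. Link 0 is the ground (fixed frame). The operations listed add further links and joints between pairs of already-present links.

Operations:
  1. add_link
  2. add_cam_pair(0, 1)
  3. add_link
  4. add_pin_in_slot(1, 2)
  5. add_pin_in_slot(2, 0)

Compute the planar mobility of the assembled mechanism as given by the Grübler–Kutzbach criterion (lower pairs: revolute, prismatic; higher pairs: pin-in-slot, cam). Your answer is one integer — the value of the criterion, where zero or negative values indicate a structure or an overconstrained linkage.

[1;0;0] (link 0 is ground)
L+ [2;0;0]
C(0,1)∈J2 [2;0;1]
L+ [3;0;1]
PS(1,2)∈J2 [3;0;2]
PS(2,0)∈J2 [3;0;3]
mobility = 6 − 0 − 3 = 3

M = 3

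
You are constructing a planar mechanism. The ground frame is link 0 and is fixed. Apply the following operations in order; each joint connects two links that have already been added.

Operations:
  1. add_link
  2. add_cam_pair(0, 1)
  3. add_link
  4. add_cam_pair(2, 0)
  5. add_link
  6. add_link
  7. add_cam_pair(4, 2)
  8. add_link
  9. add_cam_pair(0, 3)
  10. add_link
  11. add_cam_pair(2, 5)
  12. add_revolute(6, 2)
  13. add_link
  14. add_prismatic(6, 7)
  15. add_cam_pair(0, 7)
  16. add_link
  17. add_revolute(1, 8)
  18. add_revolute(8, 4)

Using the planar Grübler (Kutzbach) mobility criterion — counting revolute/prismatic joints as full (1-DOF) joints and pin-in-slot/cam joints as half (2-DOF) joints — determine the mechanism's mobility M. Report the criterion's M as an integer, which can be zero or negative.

M = 10

link 0 = ground. State L|J1|J2 = 1|0|0
+link1  2|0|0
C(0,1) f=2→J2  2|0|1
+link2  3|0|1
C(2,0) f=2→J2  3|0|2
+link3  4|0|2
+link4  5|0|2
C(4,2) f=2→J2  5|0|3
+link5  6|0|3
C(0,3) f=2→J2  6|0|4
+link6  7|0|4
C(2,5) f=2→J2  7|0|5
R(6,2) f=1→J1  7|1|5
+link7  8|1|5
P(6,7) f=1→J1  8|2|5
C(0,7) f=2→J2  8|2|6
+link8  9|2|6
R(1,8) f=1→J1  9|3|6
R(8,4) f=1→J1  9|4|6
M = 3(9−1)−2·4−6 = 24−8−6 = 10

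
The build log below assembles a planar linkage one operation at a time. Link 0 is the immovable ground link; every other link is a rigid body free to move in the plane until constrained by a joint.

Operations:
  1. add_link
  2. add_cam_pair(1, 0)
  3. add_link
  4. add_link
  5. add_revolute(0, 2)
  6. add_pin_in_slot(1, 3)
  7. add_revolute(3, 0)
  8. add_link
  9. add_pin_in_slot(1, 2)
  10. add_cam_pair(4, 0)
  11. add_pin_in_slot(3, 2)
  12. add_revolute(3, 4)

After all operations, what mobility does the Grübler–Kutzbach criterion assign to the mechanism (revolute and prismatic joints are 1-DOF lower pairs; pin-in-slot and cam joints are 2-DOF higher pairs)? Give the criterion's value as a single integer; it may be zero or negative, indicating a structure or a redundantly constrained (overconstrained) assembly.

ground; <1,0,0>
#1 <2,0,0>
C:1↔0 J2 <2,0,1>
#2 <3,0,1>
#3 <4,0,1>
R:0↔2 J1 <4,1,1>
PS:1↔3 J2 <4,1,2>
R:3↔0 J1 <4,2,2>
#4 <5,2,2>
PS:1↔2 J2 <5,2,3>
C:4↔0 J2 <5,2,4>
PS:3↔2 J2 <5,2,5>
R:3↔4 J1 <5,3,5>
3×4 − 2×3 − 1×5 = 1

M = 1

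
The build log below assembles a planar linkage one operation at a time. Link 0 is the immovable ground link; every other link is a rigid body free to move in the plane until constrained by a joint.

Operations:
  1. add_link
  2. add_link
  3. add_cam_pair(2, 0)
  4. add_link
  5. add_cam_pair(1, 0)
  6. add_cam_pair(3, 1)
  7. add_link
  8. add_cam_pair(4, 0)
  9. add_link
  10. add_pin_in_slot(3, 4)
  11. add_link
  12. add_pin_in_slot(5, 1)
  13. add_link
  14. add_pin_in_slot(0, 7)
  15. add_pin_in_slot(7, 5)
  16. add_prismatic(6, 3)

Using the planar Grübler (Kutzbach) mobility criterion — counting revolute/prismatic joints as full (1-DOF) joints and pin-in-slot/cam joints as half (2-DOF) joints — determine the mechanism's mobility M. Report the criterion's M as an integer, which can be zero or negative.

(L,J1,J2)=(1,0,0); link0 fixed
link1: (2,0,0)
link2: (3,0,0)
C 2-0 [J2]: (3,0,1)
link3: (4,0,1)
C 1-0 [J2]: (4,0,2)
C 3-1 [J2]: (4,0,3)
link4: (5,0,3)
C 4-0 [J2]: (5,0,4)
link5: (6,0,4)
PS 3-4 [J2]: (6,0,5)
link6: (7,0,5)
PS 5-1 [J2]: (7,0,6)
link7: (8,0,6)
PS 0-7 [J2]: (8,0,7)
PS 7-5 [J2]: (8,0,8)
P 6-3 [J1]: (8,1,8)
Grübler: 3·7 − 2·1 − 8 = 11

M = 11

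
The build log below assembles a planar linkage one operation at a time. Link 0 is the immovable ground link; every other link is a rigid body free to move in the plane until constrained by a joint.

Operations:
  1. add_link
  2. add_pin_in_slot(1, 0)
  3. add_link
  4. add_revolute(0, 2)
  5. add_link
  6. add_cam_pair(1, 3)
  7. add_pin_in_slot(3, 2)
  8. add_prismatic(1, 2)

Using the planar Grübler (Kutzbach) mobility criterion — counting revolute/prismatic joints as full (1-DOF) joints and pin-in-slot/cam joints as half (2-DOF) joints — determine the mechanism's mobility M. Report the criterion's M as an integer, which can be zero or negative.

link 0 = ground. State L|J1|J2 = 1|0|0
+link1  2|0|0
PS(1,0) f=2→J2  2|0|1
+link2  3|0|1
R(0,2) f=1→J1  3|1|1
+link3  4|1|1
C(1,3) f=2→J2  4|1|2
PS(3,2) f=2→J2  4|1|3
P(1,2) f=1→J1  4|2|3
M = 3(4−1)−2·2−3 = 9−4−3 = 2

M = 2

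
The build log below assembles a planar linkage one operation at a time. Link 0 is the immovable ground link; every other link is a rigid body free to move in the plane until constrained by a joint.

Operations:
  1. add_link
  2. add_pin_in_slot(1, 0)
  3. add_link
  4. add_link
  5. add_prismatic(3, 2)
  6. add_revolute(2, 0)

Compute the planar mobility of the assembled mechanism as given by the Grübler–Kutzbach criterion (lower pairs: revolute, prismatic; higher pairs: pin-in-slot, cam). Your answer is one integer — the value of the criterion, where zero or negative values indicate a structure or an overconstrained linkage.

M = 4

ground; <1,0,0>
#1 <2,0,0>
PS:1↔0 J2 <2,0,1>
#2 <3,0,1>
#3 <4,0,1>
P:3↔2 J1 <4,1,1>
R:2↔0 J1 <4,2,1>
3×3 − 2×2 − 1×1 = 4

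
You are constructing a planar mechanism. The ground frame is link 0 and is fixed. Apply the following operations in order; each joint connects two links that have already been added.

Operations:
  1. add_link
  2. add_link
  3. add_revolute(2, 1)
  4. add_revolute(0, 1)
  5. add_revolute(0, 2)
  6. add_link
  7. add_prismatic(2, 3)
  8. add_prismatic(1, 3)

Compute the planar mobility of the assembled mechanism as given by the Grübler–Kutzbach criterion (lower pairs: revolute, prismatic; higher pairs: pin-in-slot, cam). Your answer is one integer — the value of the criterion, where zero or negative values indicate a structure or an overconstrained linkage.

M = -1

ground; <1,0,0>
#1 <2,0,0>
#2 <3,0,0>
R:2↔1 J1 <3,1,0>
R:0↔1 J1 <3,2,0>
R:0↔2 J1 <3,3,0>
#3 <4,3,0>
P:2↔3 J1 <4,4,0>
P:1↔3 J1 <4,5,0>
3×3 − 2×5 − 1×0 = -1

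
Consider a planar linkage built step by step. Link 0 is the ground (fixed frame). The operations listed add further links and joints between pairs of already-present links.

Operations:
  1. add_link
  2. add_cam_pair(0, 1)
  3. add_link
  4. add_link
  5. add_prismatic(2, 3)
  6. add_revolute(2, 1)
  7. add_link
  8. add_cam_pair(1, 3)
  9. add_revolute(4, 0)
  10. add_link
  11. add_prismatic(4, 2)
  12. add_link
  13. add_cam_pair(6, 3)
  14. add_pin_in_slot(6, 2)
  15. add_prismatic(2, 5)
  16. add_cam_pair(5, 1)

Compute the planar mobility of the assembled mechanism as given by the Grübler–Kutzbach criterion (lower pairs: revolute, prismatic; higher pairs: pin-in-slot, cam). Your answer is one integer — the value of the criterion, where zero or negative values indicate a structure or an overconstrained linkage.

M = 3

(L,J1,J2)=(1,0,0); link0 fixed
link1: (2,0,0)
C 0-1 [J2]: (2,0,1)
link2: (3,0,1)
link3: (4,0,1)
P 2-3 [J1]: (4,1,1)
R 2-1 [J1]: (4,2,1)
link4: (5,2,1)
C 1-3 [J2]: (5,2,2)
R 4-0 [J1]: (5,3,2)
link5: (6,3,2)
P 4-2 [J1]: (6,4,2)
link6: (7,4,2)
C 6-3 [J2]: (7,4,3)
PS 6-2 [J2]: (7,4,4)
P 2-5 [J1]: (7,5,4)
C 5-1 [J2]: (7,5,5)
Grübler: 3·6 − 2·5 − 5 = 3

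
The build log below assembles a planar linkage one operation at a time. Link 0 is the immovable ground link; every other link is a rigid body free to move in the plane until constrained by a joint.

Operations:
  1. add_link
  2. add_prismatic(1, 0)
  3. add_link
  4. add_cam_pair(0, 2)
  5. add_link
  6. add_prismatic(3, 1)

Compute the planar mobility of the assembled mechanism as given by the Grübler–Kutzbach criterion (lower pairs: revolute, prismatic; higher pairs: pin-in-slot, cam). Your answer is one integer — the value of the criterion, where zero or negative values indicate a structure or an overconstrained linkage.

[1;0;0] (link 0 is ground)
L+ [2;0;0]
P(1,0)∈J1 [2;1;0]
L+ [3;1;0]
C(0,2)∈J2 [3;1;1]
L+ [4;1;1]
P(3,1)∈J1 [4;2;1]
mobility = 9 − 4 − 1 = 4

M = 4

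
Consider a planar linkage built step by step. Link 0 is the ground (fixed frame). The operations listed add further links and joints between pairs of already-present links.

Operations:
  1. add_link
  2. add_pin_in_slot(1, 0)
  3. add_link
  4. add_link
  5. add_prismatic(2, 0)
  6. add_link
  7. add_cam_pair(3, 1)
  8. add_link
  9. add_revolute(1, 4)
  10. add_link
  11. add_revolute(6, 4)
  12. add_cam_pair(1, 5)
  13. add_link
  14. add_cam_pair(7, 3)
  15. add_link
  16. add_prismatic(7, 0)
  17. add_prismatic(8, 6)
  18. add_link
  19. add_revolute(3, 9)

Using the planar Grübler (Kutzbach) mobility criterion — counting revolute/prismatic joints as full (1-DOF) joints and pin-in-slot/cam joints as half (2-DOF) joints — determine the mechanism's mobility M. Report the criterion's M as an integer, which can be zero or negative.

M = 11

link 0 = ground. State L|J1|J2 = 1|0|0
+link1  2|0|0
PS(1,0) f=2→J2  2|0|1
+link2  3|0|1
+link3  4|0|1
P(2,0) f=1→J1  4|1|1
+link4  5|1|1
C(3,1) f=2→J2  5|1|2
+link5  6|1|2
R(1,4) f=1→J1  6|2|2
+link6  7|2|2
R(6,4) f=1→J1  7|3|2
C(1,5) f=2→J2  7|3|3
+link7  8|3|3
C(7,3) f=2→J2  8|3|4
+link8  9|3|4
P(7,0) f=1→J1  9|4|4
P(8,6) f=1→J1  9|5|4
+link9  10|5|4
R(3,9) f=1→J1  10|6|4
M = 3(10−1)−2·6−4 = 27−12−4 = 11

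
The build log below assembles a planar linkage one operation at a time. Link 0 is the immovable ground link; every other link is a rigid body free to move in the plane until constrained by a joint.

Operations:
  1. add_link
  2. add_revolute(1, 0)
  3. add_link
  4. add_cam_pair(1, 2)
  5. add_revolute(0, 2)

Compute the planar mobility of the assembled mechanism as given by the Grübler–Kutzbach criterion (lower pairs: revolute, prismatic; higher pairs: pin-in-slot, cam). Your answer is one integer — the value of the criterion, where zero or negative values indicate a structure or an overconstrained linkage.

M = 1

link 0 = ground. State L|J1|J2 = 1|0|0
+link1  2|0|0
R(1,0) f=1→J1  2|1|0
+link2  3|1|0
C(1,2) f=2→J2  3|1|1
R(0,2) f=1→J1  3|2|1
M = 3(3−1)−2·2−1 = 6−4−1 = 1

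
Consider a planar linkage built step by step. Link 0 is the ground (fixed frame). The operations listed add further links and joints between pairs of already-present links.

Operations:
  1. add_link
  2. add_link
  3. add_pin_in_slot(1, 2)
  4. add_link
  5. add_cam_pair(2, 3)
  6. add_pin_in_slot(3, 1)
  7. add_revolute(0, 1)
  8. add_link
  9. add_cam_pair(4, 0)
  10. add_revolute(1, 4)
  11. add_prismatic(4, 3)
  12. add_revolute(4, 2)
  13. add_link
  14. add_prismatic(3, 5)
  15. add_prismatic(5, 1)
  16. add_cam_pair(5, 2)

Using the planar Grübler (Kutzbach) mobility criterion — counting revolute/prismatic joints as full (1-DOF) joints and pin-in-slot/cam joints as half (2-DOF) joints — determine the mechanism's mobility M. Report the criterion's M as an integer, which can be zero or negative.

link 0 = ground. State L|J1|J2 = 1|0|0
+link1  2|0|0
+link2  3|0|0
PS(1,2) f=2→J2  3|0|1
+link3  4|0|1
C(2,3) f=2→J2  4|0|2
PS(3,1) f=2→J2  4|0|3
R(0,1) f=1→J1  4|1|3
+link4  5|1|3
C(4,0) f=2→J2  5|1|4
R(1,4) f=1→J1  5|2|4
P(4,3) f=1→J1  5|3|4
R(4,2) f=1→J1  5|4|4
+link5  6|4|4
P(3,5) f=1→J1  6|5|4
P(5,1) f=1→J1  6|6|4
C(5,2) f=2→J2  6|6|5
M = 3(6−1)−2·6−5 = 15−12−5 = -2

M = -2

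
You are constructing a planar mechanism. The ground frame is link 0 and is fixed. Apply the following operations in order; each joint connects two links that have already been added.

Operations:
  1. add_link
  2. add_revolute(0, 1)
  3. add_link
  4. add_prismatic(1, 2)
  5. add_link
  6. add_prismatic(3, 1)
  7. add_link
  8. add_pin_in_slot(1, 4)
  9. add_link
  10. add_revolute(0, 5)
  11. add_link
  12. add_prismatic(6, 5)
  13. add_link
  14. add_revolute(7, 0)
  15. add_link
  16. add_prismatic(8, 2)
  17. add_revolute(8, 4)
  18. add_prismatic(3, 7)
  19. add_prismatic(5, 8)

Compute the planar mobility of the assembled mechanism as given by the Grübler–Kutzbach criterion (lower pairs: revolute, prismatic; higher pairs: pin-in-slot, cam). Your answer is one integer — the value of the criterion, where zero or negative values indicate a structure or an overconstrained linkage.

M = 3

(L,J1,J2)=(1,0,0); link0 fixed
link1: (2,0,0)
R 0-1 [J1]: (2,1,0)
link2: (3,1,0)
P 1-2 [J1]: (3,2,0)
link3: (4,2,0)
P 3-1 [J1]: (4,3,0)
link4: (5,3,0)
PS 1-4 [J2]: (5,3,1)
link5: (6,3,1)
R 0-5 [J1]: (6,4,1)
link6: (7,4,1)
P 6-5 [J1]: (7,5,1)
link7: (8,5,1)
R 7-0 [J1]: (8,6,1)
link8: (9,6,1)
P 8-2 [J1]: (9,7,1)
R 8-4 [J1]: (9,8,1)
P 3-7 [J1]: (9,9,1)
P 5-8 [J1]: (9,10,1)
Grübler: 3·8 − 2·10 − 1 = 3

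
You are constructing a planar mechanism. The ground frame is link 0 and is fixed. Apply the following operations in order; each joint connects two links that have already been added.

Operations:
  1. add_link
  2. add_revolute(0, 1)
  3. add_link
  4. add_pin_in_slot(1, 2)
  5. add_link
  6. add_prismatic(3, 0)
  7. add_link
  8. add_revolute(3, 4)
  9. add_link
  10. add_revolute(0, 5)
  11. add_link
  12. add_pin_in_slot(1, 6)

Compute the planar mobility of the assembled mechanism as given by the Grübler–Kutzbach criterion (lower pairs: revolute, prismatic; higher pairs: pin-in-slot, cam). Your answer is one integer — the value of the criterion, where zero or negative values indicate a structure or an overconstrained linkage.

M = 8

link 0 = ground. State L|J1|J2 = 1|0|0
+link1  2|0|0
R(0,1) f=1→J1  2|1|0
+link2  3|1|0
PS(1,2) f=2→J2  3|1|1
+link3  4|1|1
P(3,0) f=1→J1  4|2|1
+link4  5|2|1
R(3,4) f=1→J1  5|3|1
+link5  6|3|1
R(0,5) f=1→J1  6|4|1
+link6  7|4|1
PS(1,6) f=2→J2  7|4|2
M = 3(7−1)−2·4−2 = 18−8−2 = 8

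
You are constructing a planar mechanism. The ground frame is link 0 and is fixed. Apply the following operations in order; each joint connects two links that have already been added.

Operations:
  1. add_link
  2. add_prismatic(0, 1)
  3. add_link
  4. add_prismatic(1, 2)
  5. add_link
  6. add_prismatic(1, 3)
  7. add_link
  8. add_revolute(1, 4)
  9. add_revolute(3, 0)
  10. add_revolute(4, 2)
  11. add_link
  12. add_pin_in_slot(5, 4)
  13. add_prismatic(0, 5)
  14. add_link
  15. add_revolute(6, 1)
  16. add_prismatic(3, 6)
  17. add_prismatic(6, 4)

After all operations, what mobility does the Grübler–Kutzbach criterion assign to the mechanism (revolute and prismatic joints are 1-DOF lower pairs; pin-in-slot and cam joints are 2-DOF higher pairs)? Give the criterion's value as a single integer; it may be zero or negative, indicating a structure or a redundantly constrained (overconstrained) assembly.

M = -3

[1;0;0] (link 0 is ground)
L+ [2;0;0]
P(0,1)∈J1 [2;1;0]
L+ [3;1;0]
P(1,2)∈J1 [3;2;0]
L+ [4;2;0]
P(1,3)∈J1 [4;3;0]
L+ [5;3;0]
R(1,4)∈J1 [5;4;0]
R(3,0)∈J1 [5;5;0]
R(4,2)∈J1 [5;6;0]
L+ [6;6;0]
PS(5,4)∈J2 [6;6;1]
P(0,5)∈J1 [6;7;1]
L+ [7;7;1]
R(6,1)∈J1 [7;8;1]
P(3,6)∈J1 [7;9;1]
P(6,4)∈J1 [7;10;1]
mobility = 18 − 20 − 1 = -3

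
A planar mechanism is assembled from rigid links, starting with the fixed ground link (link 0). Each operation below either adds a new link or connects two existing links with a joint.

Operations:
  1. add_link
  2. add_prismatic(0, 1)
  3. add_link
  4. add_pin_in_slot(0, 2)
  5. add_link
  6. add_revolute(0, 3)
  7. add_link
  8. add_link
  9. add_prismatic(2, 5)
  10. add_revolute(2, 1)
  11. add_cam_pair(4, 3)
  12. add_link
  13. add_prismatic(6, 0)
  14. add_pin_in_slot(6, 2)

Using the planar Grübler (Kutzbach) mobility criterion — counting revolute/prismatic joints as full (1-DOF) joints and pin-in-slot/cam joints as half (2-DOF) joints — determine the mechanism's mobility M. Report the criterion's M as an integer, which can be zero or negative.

link 0 = ground. State L|J1|J2 = 1|0|0
+link1  2|0|0
P(0,1) f=1→J1  2|1|0
+link2  3|1|0
PS(0,2) f=2→J2  3|1|1
+link3  4|1|1
R(0,3) f=1→J1  4|2|1
+link4  5|2|1
+link5  6|2|1
P(2,5) f=1→J1  6|3|1
R(2,1) f=1→J1  6|4|1
C(4,3) f=2→J2  6|4|2
+link6  7|4|2
P(6,0) f=1→J1  7|5|2
PS(6,2) f=2→J2  7|5|3
M = 3(7−1)−2·5−3 = 18−10−3 = 5

M = 5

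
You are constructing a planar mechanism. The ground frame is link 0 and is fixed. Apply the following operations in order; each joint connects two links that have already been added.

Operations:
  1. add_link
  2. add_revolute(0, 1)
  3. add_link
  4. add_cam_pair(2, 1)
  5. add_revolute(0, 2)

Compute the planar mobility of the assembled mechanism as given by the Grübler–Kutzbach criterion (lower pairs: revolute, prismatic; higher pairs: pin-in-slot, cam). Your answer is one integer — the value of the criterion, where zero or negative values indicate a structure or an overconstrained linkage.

M = 1

[1;0;0] (link 0 is ground)
L+ [2;0;0]
R(0,1)∈J1 [2;1;0]
L+ [3;1;0]
C(2,1)∈J2 [3;1;1]
R(0,2)∈J1 [3;2;1]
mobility = 6 − 4 − 1 = 1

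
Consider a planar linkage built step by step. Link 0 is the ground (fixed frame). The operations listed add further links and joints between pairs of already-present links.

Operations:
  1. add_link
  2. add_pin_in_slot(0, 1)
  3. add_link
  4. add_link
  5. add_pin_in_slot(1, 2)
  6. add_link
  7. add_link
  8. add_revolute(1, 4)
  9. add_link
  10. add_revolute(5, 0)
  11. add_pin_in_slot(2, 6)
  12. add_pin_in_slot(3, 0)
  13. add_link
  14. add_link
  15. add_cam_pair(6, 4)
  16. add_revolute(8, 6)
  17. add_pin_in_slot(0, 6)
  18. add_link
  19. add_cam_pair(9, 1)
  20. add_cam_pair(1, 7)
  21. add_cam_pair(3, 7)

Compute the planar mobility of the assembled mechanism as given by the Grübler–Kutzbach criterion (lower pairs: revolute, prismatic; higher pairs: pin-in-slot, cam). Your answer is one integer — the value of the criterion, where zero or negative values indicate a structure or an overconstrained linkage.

L=1 J1=0 J2=0
add link → L=2 J1=0 J2=0
PS@0,1 dof=2 J2 → L=2 J1=0 J2=1
add link → L=3 J1=0 J2=1
add link → L=4 J1=0 J2=1
PS@1,2 dof=2 J2 → L=4 J1=0 J2=2
add link → L=5 J1=0 J2=2
add link → L=6 J1=0 J2=2
R@1,4 dof=1 J1 → L=6 J1=1 J2=2
add link → L=7 J1=1 J2=2
R@5,0 dof=1 J1 → L=7 J1=2 J2=2
PS@2,6 dof=2 J2 → L=7 J1=2 J2=3
PS@3,0 dof=2 J2 → L=7 J1=2 J2=4
add link → L=8 J1=2 J2=4
add link → L=9 J1=2 J2=4
C@6,4 dof=2 J2 → L=9 J1=2 J2=5
R@8,6 dof=1 J1 → L=9 J1=3 J2=5
PS@0,6 dof=2 J2 → L=9 J1=3 J2=6
add link → L=10 J1=3 J2=6
C@9,1 dof=2 J2 → L=10 J1=3 J2=7
C@1,7 dof=2 J2 → L=10 J1=3 J2=8
C@3,7 dof=2 J2 → L=10 J1=3 J2=9
M=3(L−1)−2J1−J2=3·9−2·3−9=12

M = 12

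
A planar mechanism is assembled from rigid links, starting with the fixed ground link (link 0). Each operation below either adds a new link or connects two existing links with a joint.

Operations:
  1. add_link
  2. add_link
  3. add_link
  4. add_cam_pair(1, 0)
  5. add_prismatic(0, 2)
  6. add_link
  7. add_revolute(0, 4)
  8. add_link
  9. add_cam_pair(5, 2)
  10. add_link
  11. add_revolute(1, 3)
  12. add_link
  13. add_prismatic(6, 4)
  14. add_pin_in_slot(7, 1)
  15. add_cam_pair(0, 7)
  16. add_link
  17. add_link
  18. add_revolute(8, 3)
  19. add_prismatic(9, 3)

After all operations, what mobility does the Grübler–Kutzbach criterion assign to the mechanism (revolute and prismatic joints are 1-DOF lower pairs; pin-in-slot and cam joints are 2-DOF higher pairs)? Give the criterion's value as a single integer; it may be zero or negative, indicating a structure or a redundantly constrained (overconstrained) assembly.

L=1 J1=0 J2=0
add link → L=2 J1=0 J2=0
add link → L=3 J1=0 J2=0
add link → L=4 J1=0 J2=0
C@1,0 dof=2 J2 → L=4 J1=0 J2=1
P@0,2 dof=1 J1 → L=4 J1=1 J2=1
add link → L=5 J1=1 J2=1
R@0,4 dof=1 J1 → L=5 J1=2 J2=1
add link → L=6 J1=2 J2=1
C@5,2 dof=2 J2 → L=6 J1=2 J2=2
add link → L=7 J1=2 J2=2
R@1,3 dof=1 J1 → L=7 J1=3 J2=2
add link → L=8 J1=3 J2=2
P@6,4 dof=1 J1 → L=8 J1=4 J2=2
PS@7,1 dof=2 J2 → L=8 J1=4 J2=3
C@0,7 dof=2 J2 → L=8 J1=4 J2=4
add link → L=9 J1=4 J2=4
add link → L=10 J1=4 J2=4
R@8,3 dof=1 J1 → L=10 J1=5 J2=4
P@9,3 dof=1 J1 → L=10 J1=6 J2=4
M=3(L−1)−2J1−J2=3·9−2·6−4=11

M = 11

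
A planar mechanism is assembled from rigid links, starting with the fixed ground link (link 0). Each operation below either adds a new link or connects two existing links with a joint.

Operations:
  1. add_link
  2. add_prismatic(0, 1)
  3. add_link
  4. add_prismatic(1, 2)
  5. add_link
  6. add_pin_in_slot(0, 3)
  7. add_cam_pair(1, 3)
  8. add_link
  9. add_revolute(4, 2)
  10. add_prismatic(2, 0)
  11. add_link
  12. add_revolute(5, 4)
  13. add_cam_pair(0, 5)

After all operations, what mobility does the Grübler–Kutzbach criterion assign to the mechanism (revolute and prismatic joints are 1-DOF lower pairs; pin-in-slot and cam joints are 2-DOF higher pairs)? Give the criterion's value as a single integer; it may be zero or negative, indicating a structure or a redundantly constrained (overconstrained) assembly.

ground; <1,0,0>
#1 <2,0,0>
P:0↔1 J1 <2,1,0>
#2 <3,1,0>
P:1↔2 J1 <3,2,0>
#3 <4,2,0>
PS:0↔3 J2 <4,2,1>
C:1↔3 J2 <4,2,2>
#4 <5,2,2>
R:4↔2 J1 <5,3,2>
P:2↔0 J1 <5,4,2>
#5 <6,4,2>
R:5↔4 J1 <6,5,2>
C:0↔5 J2 <6,5,3>
3×5 − 2×5 − 1×3 = 2

M = 2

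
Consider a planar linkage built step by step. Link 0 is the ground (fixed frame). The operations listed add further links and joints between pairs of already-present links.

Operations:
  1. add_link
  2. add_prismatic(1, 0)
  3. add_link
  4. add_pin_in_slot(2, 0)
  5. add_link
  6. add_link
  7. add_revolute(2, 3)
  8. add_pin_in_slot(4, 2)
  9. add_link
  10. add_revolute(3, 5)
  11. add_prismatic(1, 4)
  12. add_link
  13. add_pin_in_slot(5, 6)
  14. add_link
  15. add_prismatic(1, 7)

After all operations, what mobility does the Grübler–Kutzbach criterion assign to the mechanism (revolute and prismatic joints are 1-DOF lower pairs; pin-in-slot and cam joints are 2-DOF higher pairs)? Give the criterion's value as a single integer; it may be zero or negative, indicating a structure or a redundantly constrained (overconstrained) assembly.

M = 8

link 0 = ground. State L|J1|J2 = 1|0|0
+link1  2|0|0
P(1,0) f=1→J1  2|1|0
+link2  3|1|0
PS(2,0) f=2→J2  3|1|1
+link3  4|1|1
+link4  5|1|1
R(2,3) f=1→J1  5|2|1
PS(4,2) f=2→J2  5|2|2
+link5  6|2|2
R(3,5) f=1→J1  6|3|2
P(1,4) f=1→J1  6|4|2
+link6  7|4|2
PS(5,6) f=2→J2  7|4|3
+link7  8|4|3
P(1,7) f=1→J1  8|5|3
M = 3(8−1)−2·5−3 = 21−10−3 = 8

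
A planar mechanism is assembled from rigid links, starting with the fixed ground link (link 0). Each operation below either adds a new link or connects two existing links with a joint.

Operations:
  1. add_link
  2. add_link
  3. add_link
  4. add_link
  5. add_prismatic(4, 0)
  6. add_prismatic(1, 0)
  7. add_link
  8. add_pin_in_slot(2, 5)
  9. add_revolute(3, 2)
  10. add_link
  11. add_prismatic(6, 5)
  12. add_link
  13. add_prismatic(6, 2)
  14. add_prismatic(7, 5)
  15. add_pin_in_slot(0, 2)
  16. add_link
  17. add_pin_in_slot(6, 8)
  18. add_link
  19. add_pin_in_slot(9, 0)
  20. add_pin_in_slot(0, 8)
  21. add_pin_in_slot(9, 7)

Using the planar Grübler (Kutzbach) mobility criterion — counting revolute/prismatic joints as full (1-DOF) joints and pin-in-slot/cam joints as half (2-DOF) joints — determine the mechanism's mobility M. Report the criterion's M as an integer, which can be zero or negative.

M = 9

(L,J1,J2)=(1,0,0); link0 fixed
link1: (2,0,0)
link2: (3,0,0)
link3: (4,0,0)
link4: (5,0,0)
P 4-0 [J1]: (5,1,0)
P 1-0 [J1]: (5,2,0)
link5: (6,2,0)
PS 2-5 [J2]: (6,2,1)
R 3-2 [J1]: (6,3,1)
link6: (7,3,1)
P 6-5 [J1]: (7,4,1)
link7: (8,4,1)
P 6-2 [J1]: (8,5,1)
P 7-5 [J1]: (8,6,1)
PS 0-2 [J2]: (8,6,2)
link8: (9,6,2)
PS 6-8 [J2]: (9,6,3)
link9: (10,6,3)
PS 9-0 [J2]: (10,6,4)
PS 0-8 [J2]: (10,6,5)
PS 9-7 [J2]: (10,6,6)
Grübler: 3·9 − 2·6 − 6 = 9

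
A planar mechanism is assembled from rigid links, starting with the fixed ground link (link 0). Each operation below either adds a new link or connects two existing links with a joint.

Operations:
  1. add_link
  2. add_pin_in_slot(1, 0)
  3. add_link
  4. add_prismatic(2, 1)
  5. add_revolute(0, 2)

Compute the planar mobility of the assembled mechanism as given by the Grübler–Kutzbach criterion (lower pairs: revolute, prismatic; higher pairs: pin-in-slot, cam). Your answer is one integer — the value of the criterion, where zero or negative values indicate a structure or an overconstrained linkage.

L=1 J1=0 J2=0
add link → L=2 J1=0 J2=0
PS@1,0 dof=2 J2 → L=2 J1=0 J2=1
add link → L=3 J1=0 J2=1
P@2,1 dof=1 J1 → L=3 J1=1 J2=1
R@0,2 dof=1 J1 → L=3 J1=2 J2=1
M=3(L−1)−2J1−J2=3·2−2·2−1=1

M = 1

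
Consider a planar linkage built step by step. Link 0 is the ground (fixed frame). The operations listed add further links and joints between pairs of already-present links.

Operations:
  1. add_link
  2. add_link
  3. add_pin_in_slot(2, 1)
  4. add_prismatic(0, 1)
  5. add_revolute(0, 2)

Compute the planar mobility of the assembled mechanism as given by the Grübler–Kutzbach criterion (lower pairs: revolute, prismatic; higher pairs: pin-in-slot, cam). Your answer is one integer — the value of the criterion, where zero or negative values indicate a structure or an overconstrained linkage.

M = 1

[1;0;0] (link 0 is ground)
L+ [2;0;0]
L+ [3;0;0]
PS(2,1)∈J2 [3;0;1]
P(0,1)∈J1 [3;1;1]
R(0,2)∈J1 [3;2;1]
mobility = 6 − 4 − 1 = 1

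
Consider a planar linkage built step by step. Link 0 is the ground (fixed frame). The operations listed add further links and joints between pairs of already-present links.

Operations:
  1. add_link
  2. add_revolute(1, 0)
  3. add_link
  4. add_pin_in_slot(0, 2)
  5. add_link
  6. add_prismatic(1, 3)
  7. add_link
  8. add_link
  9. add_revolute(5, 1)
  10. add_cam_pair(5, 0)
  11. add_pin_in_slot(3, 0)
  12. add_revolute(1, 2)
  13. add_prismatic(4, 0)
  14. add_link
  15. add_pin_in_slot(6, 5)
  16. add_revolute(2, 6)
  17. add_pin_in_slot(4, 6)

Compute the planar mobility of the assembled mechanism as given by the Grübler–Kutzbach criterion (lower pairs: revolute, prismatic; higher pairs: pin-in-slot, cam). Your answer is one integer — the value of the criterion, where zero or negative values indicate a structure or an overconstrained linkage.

[1;0;0] (link 0 is ground)
L+ [2;0;0]
R(1,0)∈J1 [2;1;0]
L+ [3;1;0]
PS(0,2)∈J2 [3;1;1]
L+ [4;1;1]
P(1,3)∈J1 [4;2;1]
L+ [5;2;1]
L+ [6;2;1]
R(5,1)∈J1 [6;3;1]
C(5,0)∈J2 [6;3;2]
PS(3,0)∈J2 [6;3;3]
R(1,2)∈J1 [6;4;3]
P(4,0)∈J1 [6;5;3]
L+ [7;5;3]
PS(6,5)∈J2 [7;5;4]
R(2,6)∈J1 [7;6;4]
PS(4,6)∈J2 [7;6;5]
mobility = 18 − 12 − 5 = 1

M = 1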